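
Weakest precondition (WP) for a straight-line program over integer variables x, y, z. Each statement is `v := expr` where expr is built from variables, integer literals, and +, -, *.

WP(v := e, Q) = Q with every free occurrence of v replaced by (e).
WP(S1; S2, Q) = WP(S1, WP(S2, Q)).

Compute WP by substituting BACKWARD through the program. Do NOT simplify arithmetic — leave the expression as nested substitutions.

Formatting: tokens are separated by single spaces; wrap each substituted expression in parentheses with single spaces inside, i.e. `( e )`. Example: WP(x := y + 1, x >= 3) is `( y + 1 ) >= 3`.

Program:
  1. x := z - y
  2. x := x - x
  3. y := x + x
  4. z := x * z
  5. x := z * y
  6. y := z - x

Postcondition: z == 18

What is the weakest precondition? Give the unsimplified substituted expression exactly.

Answer: ( ( ( z - y ) - ( z - y ) ) * z ) == 18

Derivation:
post: z == 18
stmt 6: y := z - x  -- replace 0 occurrence(s) of y with (z - x)
  => z == 18
stmt 5: x := z * y  -- replace 0 occurrence(s) of x with (z * y)
  => z == 18
stmt 4: z := x * z  -- replace 1 occurrence(s) of z with (x * z)
  => ( x * z ) == 18
stmt 3: y := x + x  -- replace 0 occurrence(s) of y with (x + x)
  => ( x * z ) == 18
stmt 2: x := x - x  -- replace 1 occurrence(s) of x with (x - x)
  => ( ( x - x ) * z ) == 18
stmt 1: x := z - y  -- replace 2 occurrence(s) of x with (z - y)
  => ( ( ( z - y ) - ( z - y ) ) * z ) == 18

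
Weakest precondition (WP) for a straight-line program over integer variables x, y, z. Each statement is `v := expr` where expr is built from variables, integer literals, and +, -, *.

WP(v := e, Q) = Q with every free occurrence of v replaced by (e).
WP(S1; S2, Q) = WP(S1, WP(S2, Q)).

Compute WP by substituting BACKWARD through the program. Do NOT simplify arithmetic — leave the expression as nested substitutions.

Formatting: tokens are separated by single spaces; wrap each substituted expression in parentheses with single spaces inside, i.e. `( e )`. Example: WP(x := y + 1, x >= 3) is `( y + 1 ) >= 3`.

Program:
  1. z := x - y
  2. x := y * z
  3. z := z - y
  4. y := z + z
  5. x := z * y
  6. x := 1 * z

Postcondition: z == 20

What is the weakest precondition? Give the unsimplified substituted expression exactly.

post: z == 20
stmt 6: x := 1 * z  -- replace 0 occurrence(s) of x with (1 * z)
  => z == 20
stmt 5: x := z * y  -- replace 0 occurrence(s) of x with (z * y)
  => z == 20
stmt 4: y := z + z  -- replace 0 occurrence(s) of y with (z + z)
  => z == 20
stmt 3: z := z - y  -- replace 1 occurrence(s) of z with (z - y)
  => ( z - y ) == 20
stmt 2: x := y * z  -- replace 0 occurrence(s) of x with (y * z)
  => ( z - y ) == 20
stmt 1: z := x - y  -- replace 1 occurrence(s) of z with (x - y)
  => ( ( x - y ) - y ) == 20

Answer: ( ( x - y ) - y ) == 20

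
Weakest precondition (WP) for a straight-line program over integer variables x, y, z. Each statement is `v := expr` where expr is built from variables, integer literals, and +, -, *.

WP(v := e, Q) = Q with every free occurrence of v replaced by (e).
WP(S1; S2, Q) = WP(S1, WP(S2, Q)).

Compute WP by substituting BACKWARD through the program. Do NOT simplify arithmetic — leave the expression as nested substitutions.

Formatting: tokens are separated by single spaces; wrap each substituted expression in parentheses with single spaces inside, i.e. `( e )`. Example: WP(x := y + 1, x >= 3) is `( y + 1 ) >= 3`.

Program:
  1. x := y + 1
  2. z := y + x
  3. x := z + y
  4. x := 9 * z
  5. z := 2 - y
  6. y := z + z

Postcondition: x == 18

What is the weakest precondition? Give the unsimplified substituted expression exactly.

Answer: ( 9 * ( y + ( y + 1 ) ) ) == 18

Derivation:
post: x == 18
stmt 6: y := z + z  -- replace 0 occurrence(s) of y with (z + z)
  => x == 18
stmt 5: z := 2 - y  -- replace 0 occurrence(s) of z with (2 - y)
  => x == 18
stmt 4: x := 9 * z  -- replace 1 occurrence(s) of x with (9 * z)
  => ( 9 * z ) == 18
stmt 3: x := z + y  -- replace 0 occurrence(s) of x with (z + y)
  => ( 9 * z ) == 18
stmt 2: z := y + x  -- replace 1 occurrence(s) of z with (y + x)
  => ( 9 * ( y + x ) ) == 18
stmt 1: x := y + 1  -- replace 1 occurrence(s) of x with (y + 1)
  => ( 9 * ( y + ( y + 1 ) ) ) == 18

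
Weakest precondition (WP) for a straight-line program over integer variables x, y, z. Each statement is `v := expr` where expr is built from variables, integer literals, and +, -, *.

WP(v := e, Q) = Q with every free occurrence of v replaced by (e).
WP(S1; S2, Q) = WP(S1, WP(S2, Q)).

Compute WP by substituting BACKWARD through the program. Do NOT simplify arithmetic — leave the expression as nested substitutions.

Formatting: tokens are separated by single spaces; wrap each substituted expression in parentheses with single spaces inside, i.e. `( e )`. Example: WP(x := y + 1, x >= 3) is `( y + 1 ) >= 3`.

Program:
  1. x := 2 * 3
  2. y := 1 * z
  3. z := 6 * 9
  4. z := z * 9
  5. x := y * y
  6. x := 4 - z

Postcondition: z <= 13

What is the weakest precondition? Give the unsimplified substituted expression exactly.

post: z <= 13
stmt 6: x := 4 - z  -- replace 0 occurrence(s) of x with (4 - z)
  => z <= 13
stmt 5: x := y * y  -- replace 0 occurrence(s) of x with (y * y)
  => z <= 13
stmt 4: z := z * 9  -- replace 1 occurrence(s) of z with (z * 9)
  => ( z * 9 ) <= 13
stmt 3: z := 6 * 9  -- replace 1 occurrence(s) of z with (6 * 9)
  => ( ( 6 * 9 ) * 9 ) <= 13
stmt 2: y := 1 * z  -- replace 0 occurrence(s) of y with (1 * z)
  => ( ( 6 * 9 ) * 9 ) <= 13
stmt 1: x := 2 * 3  -- replace 0 occurrence(s) of x with (2 * 3)
  => ( ( 6 * 9 ) * 9 ) <= 13

Answer: ( ( 6 * 9 ) * 9 ) <= 13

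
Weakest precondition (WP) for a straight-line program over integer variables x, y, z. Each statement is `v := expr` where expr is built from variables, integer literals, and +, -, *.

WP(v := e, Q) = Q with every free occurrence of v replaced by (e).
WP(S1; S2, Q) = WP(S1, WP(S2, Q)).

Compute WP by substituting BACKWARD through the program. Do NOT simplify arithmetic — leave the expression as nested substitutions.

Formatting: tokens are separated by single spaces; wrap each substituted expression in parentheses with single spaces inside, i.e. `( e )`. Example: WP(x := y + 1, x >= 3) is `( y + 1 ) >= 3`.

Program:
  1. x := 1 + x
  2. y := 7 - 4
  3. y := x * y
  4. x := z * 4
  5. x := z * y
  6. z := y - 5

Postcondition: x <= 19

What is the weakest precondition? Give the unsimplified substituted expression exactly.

Answer: ( z * ( ( 1 + x ) * ( 7 - 4 ) ) ) <= 19

Derivation:
post: x <= 19
stmt 6: z := y - 5  -- replace 0 occurrence(s) of z with (y - 5)
  => x <= 19
stmt 5: x := z * y  -- replace 1 occurrence(s) of x with (z * y)
  => ( z * y ) <= 19
stmt 4: x := z * 4  -- replace 0 occurrence(s) of x with (z * 4)
  => ( z * y ) <= 19
stmt 3: y := x * y  -- replace 1 occurrence(s) of y with (x * y)
  => ( z * ( x * y ) ) <= 19
stmt 2: y := 7 - 4  -- replace 1 occurrence(s) of y with (7 - 4)
  => ( z * ( x * ( 7 - 4 ) ) ) <= 19
stmt 1: x := 1 + x  -- replace 1 occurrence(s) of x with (1 + x)
  => ( z * ( ( 1 + x ) * ( 7 - 4 ) ) ) <= 19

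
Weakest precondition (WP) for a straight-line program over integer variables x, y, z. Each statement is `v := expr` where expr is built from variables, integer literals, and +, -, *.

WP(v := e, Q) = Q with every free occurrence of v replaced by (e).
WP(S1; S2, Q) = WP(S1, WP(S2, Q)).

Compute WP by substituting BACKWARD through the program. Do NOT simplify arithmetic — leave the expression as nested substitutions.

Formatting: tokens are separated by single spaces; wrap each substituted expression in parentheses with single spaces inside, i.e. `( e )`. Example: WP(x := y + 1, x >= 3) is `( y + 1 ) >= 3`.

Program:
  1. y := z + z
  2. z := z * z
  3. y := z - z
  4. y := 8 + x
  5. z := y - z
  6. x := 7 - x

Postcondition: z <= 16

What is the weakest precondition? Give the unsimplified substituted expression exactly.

post: z <= 16
stmt 6: x := 7 - x  -- replace 0 occurrence(s) of x with (7 - x)
  => z <= 16
stmt 5: z := y - z  -- replace 1 occurrence(s) of z with (y - z)
  => ( y - z ) <= 16
stmt 4: y := 8 + x  -- replace 1 occurrence(s) of y with (8 + x)
  => ( ( 8 + x ) - z ) <= 16
stmt 3: y := z - z  -- replace 0 occurrence(s) of y with (z - z)
  => ( ( 8 + x ) - z ) <= 16
stmt 2: z := z * z  -- replace 1 occurrence(s) of z with (z * z)
  => ( ( 8 + x ) - ( z * z ) ) <= 16
stmt 1: y := z + z  -- replace 0 occurrence(s) of y with (z + z)
  => ( ( 8 + x ) - ( z * z ) ) <= 16

Answer: ( ( 8 + x ) - ( z * z ) ) <= 16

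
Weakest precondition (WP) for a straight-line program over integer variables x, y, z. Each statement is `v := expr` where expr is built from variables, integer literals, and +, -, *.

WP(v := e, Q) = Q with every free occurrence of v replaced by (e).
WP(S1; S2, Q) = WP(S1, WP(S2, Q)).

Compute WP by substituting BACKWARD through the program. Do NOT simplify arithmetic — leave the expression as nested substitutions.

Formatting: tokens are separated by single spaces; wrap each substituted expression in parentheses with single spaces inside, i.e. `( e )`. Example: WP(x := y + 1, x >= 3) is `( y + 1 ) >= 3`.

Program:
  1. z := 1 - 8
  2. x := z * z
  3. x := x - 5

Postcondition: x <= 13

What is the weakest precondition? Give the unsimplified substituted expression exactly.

Answer: ( ( ( 1 - 8 ) * ( 1 - 8 ) ) - 5 ) <= 13

Derivation:
post: x <= 13
stmt 3: x := x - 5  -- replace 1 occurrence(s) of x with (x - 5)
  => ( x - 5 ) <= 13
stmt 2: x := z * z  -- replace 1 occurrence(s) of x with (z * z)
  => ( ( z * z ) - 5 ) <= 13
stmt 1: z := 1 - 8  -- replace 2 occurrence(s) of z with (1 - 8)
  => ( ( ( 1 - 8 ) * ( 1 - 8 ) ) - 5 ) <= 13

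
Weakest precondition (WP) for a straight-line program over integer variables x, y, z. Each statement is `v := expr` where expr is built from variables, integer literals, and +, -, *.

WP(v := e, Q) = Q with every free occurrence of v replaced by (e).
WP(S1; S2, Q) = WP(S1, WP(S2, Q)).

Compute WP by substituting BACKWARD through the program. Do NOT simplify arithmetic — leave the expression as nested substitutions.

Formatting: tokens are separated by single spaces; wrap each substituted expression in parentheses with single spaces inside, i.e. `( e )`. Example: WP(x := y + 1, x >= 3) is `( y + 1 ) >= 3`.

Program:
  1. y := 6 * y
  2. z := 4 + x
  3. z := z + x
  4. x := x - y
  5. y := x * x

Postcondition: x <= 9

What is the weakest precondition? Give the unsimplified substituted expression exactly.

post: x <= 9
stmt 5: y := x * x  -- replace 0 occurrence(s) of y with (x * x)
  => x <= 9
stmt 4: x := x - y  -- replace 1 occurrence(s) of x with (x - y)
  => ( x - y ) <= 9
stmt 3: z := z + x  -- replace 0 occurrence(s) of z with (z + x)
  => ( x - y ) <= 9
stmt 2: z := 4 + x  -- replace 0 occurrence(s) of z with (4 + x)
  => ( x - y ) <= 9
stmt 1: y := 6 * y  -- replace 1 occurrence(s) of y with (6 * y)
  => ( x - ( 6 * y ) ) <= 9

Answer: ( x - ( 6 * y ) ) <= 9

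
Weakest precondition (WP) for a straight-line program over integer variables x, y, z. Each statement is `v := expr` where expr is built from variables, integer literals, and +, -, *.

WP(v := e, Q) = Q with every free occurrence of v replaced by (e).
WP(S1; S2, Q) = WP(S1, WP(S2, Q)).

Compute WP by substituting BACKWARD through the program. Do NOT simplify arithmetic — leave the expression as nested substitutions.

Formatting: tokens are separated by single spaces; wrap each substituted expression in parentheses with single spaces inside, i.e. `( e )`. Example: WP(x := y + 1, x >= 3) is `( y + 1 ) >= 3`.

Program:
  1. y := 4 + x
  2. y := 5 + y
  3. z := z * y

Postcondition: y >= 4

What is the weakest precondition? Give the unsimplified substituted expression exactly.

Answer: ( 5 + ( 4 + x ) ) >= 4

Derivation:
post: y >= 4
stmt 3: z := z * y  -- replace 0 occurrence(s) of z with (z * y)
  => y >= 4
stmt 2: y := 5 + y  -- replace 1 occurrence(s) of y with (5 + y)
  => ( 5 + y ) >= 4
stmt 1: y := 4 + x  -- replace 1 occurrence(s) of y with (4 + x)
  => ( 5 + ( 4 + x ) ) >= 4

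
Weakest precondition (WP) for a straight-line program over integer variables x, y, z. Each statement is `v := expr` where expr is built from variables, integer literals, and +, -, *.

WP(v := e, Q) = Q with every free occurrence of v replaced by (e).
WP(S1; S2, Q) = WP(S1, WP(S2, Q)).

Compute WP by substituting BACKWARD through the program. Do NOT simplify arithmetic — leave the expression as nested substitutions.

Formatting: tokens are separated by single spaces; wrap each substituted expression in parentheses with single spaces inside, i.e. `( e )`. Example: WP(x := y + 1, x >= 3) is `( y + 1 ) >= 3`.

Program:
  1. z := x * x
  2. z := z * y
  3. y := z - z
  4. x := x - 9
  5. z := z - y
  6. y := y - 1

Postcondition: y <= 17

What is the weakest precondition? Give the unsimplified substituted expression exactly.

post: y <= 17
stmt 6: y := y - 1  -- replace 1 occurrence(s) of y with (y - 1)
  => ( y - 1 ) <= 17
stmt 5: z := z - y  -- replace 0 occurrence(s) of z with (z - y)
  => ( y - 1 ) <= 17
stmt 4: x := x - 9  -- replace 0 occurrence(s) of x with (x - 9)
  => ( y - 1 ) <= 17
stmt 3: y := z - z  -- replace 1 occurrence(s) of y with (z - z)
  => ( ( z - z ) - 1 ) <= 17
stmt 2: z := z * y  -- replace 2 occurrence(s) of z with (z * y)
  => ( ( ( z * y ) - ( z * y ) ) - 1 ) <= 17
stmt 1: z := x * x  -- replace 2 occurrence(s) of z with (x * x)
  => ( ( ( ( x * x ) * y ) - ( ( x * x ) * y ) ) - 1 ) <= 17

Answer: ( ( ( ( x * x ) * y ) - ( ( x * x ) * y ) ) - 1 ) <= 17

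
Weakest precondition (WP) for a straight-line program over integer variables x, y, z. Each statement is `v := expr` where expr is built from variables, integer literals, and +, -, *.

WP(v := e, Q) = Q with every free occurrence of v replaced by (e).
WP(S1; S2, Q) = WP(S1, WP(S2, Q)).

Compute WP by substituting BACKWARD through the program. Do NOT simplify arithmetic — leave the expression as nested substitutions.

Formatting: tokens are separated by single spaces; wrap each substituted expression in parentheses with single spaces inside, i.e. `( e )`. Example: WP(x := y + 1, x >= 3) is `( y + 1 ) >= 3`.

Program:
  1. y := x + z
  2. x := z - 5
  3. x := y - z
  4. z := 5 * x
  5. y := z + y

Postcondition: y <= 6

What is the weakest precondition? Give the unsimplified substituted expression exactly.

Answer: ( ( 5 * ( ( x + z ) - z ) ) + ( x + z ) ) <= 6

Derivation:
post: y <= 6
stmt 5: y := z + y  -- replace 1 occurrence(s) of y with (z + y)
  => ( z + y ) <= 6
stmt 4: z := 5 * x  -- replace 1 occurrence(s) of z with (5 * x)
  => ( ( 5 * x ) + y ) <= 6
stmt 3: x := y - z  -- replace 1 occurrence(s) of x with (y - z)
  => ( ( 5 * ( y - z ) ) + y ) <= 6
stmt 2: x := z - 5  -- replace 0 occurrence(s) of x with (z - 5)
  => ( ( 5 * ( y - z ) ) + y ) <= 6
stmt 1: y := x + z  -- replace 2 occurrence(s) of y with (x + z)
  => ( ( 5 * ( ( x + z ) - z ) ) + ( x + z ) ) <= 6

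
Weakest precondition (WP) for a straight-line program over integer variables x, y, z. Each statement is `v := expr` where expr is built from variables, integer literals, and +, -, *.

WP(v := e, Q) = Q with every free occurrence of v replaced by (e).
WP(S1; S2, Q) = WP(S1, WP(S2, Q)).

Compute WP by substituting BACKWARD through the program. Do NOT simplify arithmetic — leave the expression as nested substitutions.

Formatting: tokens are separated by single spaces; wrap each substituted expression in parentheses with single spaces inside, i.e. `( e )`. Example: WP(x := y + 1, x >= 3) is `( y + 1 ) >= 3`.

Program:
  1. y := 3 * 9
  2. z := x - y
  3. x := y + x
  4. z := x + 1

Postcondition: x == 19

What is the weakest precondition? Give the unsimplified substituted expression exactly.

post: x == 19
stmt 4: z := x + 1  -- replace 0 occurrence(s) of z with (x + 1)
  => x == 19
stmt 3: x := y + x  -- replace 1 occurrence(s) of x with (y + x)
  => ( y + x ) == 19
stmt 2: z := x - y  -- replace 0 occurrence(s) of z with (x - y)
  => ( y + x ) == 19
stmt 1: y := 3 * 9  -- replace 1 occurrence(s) of y with (3 * 9)
  => ( ( 3 * 9 ) + x ) == 19

Answer: ( ( 3 * 9 ) + x ) == 19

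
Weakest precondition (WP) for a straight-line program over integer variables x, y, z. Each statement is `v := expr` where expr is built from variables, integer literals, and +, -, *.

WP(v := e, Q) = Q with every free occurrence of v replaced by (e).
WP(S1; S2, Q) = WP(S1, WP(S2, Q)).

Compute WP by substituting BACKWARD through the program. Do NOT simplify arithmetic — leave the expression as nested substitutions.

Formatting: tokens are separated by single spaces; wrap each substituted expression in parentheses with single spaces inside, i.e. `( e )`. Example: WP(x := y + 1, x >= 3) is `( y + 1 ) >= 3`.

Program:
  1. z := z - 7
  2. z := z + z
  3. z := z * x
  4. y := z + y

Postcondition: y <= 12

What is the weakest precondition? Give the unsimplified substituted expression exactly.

Answer: ( ( ( ( z - 7 ) + ( z - 7 ) ) * x ) + y ) <= 12

Derivation:
post: y <= 12
stmt 4: y := z + y  -- replace 1 occurrence(s) of y with (z + y)
  => ( z + y ) <= 12
stmt 3: z := z * x  -- replace 1 occurrence(s) of z with (z * x)
  => ( ( z * x ) + y ) <= 12
stmt 2: z := z + z  -- replace 1 occurrence(s) of z with (z + z)
  => ( ( ( z + z ) * x ) + y ) <= 12
stmt 1: z := z - 7  -- replace 2 occurrence(s) of z with (z - 7)
  => ( ( ( ( z - 7 ) + ( z - 7 ) ) * x ) + y ) <= 12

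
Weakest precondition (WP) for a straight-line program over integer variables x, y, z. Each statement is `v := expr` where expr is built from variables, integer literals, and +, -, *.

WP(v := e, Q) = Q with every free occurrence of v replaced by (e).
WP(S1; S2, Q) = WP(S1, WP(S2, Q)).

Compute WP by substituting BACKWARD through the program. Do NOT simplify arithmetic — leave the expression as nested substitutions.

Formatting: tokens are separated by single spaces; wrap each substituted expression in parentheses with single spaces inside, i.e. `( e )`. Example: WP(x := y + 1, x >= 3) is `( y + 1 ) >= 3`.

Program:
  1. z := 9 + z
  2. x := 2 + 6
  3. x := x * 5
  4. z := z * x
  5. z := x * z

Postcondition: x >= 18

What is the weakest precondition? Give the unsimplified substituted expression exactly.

Answer: ( ( 2 + 6 ) * 5 ) >= 18

Derivation:
post: x >= 18
stmt 5: z := x * z  -- replace 0 occurrence(s) of z with (x * z)
  => x >= 18
stmt 4: z := z * x  -- replace 0 occurrence(s) of z with (z * x)
  => x >= 18
stmt 3: x := x * 5  -- replace 1 occurrence(s) of x with (x * 5)
  => ( x * 5 ) >= 18
stmt 2: x := 2 + 6  -- replace 1 occurrence(s) of x with (2 + 6)
  => ( ( 2 + 6 ) * 5 ) >= 18
stmt 1: z := 9 + z  -- replace 0 occurrence(s) of z with (9 + z)
  => ( ( 2 + 6 ) * 5 ) >= 18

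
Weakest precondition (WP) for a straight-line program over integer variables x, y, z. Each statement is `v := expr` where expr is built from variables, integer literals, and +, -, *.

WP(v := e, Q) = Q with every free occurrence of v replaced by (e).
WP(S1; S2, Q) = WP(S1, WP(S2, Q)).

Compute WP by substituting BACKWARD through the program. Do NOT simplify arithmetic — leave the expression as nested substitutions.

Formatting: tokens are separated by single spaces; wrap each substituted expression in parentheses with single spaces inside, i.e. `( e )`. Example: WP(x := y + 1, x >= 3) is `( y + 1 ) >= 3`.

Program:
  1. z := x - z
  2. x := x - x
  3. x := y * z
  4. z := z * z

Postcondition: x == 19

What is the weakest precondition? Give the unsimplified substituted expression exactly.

post: x == 19
stmt 4: z := z * z  -- replace 0 occurrence(s) of z with (z * z)
  => x == 19
stmt 3: x := y * z  -- replace 1 occurrence(s) of x with (y * z)
  => ( y * z ) == 19
stmt 2: x := x - x  -- replace 0 occurrence(s) of x with (x - x)
  => ( y * z ) == 19
stmt 1: z := x - z  -- replace 1 occurrence(s) of z with (x - z)
  => ( y * ( x - z ) ) == 19

Answer: ( y * ( x - z ) ) == 19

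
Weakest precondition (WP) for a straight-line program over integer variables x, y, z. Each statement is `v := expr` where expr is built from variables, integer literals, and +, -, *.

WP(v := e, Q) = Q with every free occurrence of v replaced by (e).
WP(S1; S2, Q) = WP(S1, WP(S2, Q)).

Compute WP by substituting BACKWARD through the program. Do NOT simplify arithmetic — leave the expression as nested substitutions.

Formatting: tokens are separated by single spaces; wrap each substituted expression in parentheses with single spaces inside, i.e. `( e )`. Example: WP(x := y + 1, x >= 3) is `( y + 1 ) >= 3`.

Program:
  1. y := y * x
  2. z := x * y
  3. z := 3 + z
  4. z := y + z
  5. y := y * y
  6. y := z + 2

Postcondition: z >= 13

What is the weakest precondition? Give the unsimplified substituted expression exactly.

Answer: ( ( y * x ) + ( 3 + ( x * ( y * x ) ) ) ) >= 13

Derivation:
post: z >= 13
stmt 6: y := z + 2  -- replace 0 occurrence(s) of y with (z + 2)
  => z >= 13
stmt 5: y := y * y  -- replace 0 occurrence(s) of y with (y * y)
  => z >= 13
stmt 4: z := y + z  -- replace 1 occurrence(s) of z with (y + z)
  => ( y + z ) >= 13
stmt 3: z := 3 + z  -- replace 1 occurrence(s) of z with (3 + z)
  => ( y + ( 3 + z ) ) >= 13
stmt 2: z := x * y  -- replace 1 occurrence(s) of z with (x * y)
  => ( y + ( 3 + ( x * y ) ) ) >= 13
stmt 1: y := y * x  -- replace 2 occurrence(s) of y with (y * x)
  => ( ( y * x ) + ( 3 + ( x * ( y * x ) ) ) ) >= 13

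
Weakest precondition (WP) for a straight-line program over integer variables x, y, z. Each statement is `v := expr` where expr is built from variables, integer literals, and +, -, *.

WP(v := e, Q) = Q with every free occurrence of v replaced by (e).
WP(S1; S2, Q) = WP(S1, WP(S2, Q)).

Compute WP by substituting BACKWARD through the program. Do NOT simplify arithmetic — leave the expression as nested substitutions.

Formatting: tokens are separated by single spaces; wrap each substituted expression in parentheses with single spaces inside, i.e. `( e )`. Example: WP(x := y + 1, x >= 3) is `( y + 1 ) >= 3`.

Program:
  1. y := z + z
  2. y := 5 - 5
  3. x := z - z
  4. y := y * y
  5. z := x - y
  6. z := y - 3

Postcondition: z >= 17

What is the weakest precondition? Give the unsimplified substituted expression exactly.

post: z >= 17
stmt 6: z := y - 3  -- replace 1 occurrence(s) of z with (y - 3)
  => ( y - 3 ) >= 17
stmt 5: z := x - y  -- replace 0 occurrence(s) of z with (x - y)
  => ( y - 3 ) >= 17
stmt 4: y := y * y  -- replace 1 occurrence(s) of y with (y * y)
  => ( ( y * y ) - 3 ) >= 17
stmt 3: x := z - z  -- replace 0 occurrence(s) of x with (z - z)
  => ( ( y * y ) - 3 ) >= 17
stmt 2: y := 5 - 5  -- replace 2 occurrence(s) of y with (5 - 5)
  => ( ( ( 5 - 5 ) * ( 5 - 5 ) ) - 3 ) >= 17
stmt 1: y := z + z  -- replace 0 occurrence(s) of y with (z + z)
  => ( ( ( 5 - 5 ) * ( 5 - 5 ) ) - 3 ) >= 17

Answer: ( ( ( 5 - 5 ) * ( 5 - 5 ) ) - 3 ) >= 17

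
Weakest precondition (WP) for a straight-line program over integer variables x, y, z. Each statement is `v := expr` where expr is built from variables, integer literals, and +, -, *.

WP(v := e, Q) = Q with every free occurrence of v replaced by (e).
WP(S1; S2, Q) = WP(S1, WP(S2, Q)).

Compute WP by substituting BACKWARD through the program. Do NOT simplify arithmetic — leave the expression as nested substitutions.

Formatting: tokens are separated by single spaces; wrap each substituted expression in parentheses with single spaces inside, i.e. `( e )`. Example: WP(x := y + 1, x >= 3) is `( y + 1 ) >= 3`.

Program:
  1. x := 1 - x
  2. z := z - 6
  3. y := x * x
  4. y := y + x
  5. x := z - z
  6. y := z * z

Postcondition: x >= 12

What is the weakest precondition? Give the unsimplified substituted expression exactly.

post: x >= 12
stmt 6: y := z * z  -- replace 0 occurrence(s) of y with (z * z)
  => x >= 12
stmt 5: x := z - z  -- replace 1 occurrence(s) of x with (z - z)
  => ( z - z ) >= 12
stmt 4: y := y + x  -- replace 0 occurrence(s) of y with (y + x)
  => ( z - z ) >= 12
stmt 3: y := x * x  -- replace 0 occurrence(s) of y with (x * x)
  => ( z - z ) >= 12
stmt 2: z := z - 6  -- replace 2 occurrence(s) of z with (z - 6)
  => ( ( z - 6 ) - ( z - 6 ) ) >= 12
stmt 1: x := 1 - x  -- replace 0 occurrence(s) of x with (1 - x)
  => ( ( z - 6 ) - ( z - 6 ) ) >= 12

Answer: ( ( z - 6 ) - ( z - 6 ) ) >= 12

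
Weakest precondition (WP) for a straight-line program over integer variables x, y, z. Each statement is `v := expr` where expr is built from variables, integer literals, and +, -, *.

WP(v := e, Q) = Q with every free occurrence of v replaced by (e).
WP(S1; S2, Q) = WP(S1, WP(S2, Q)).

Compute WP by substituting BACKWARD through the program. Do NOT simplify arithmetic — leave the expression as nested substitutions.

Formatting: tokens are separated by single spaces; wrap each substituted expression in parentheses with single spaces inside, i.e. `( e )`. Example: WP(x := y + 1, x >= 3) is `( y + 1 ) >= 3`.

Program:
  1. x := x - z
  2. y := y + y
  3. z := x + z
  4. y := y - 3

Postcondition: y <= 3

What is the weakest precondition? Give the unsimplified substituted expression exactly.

Answer: ( ( y + y ) - 3 ) <= 3

Derivation:
post: y <= 3
stmt 4: y := y - 3  -- replace 1 occurrence(s) of y with (y - 3)
  => ( y - 3 ) <= 3
stmt 3: z := x + z  -- replace 0 occurrence(s) of z with (x + z)
  => ( y - 3 ) <= 3
stmt 2: y := y + y  -- replace 1 occurrence(s) of y with (y + y)
  => ( ( y + y ) - 3 ) <= 3
stmt 1: x := x - z  -- replace 0 occurrence(s) of x with (x - z)
  => ( ( y + y ) - 3 ) <= 3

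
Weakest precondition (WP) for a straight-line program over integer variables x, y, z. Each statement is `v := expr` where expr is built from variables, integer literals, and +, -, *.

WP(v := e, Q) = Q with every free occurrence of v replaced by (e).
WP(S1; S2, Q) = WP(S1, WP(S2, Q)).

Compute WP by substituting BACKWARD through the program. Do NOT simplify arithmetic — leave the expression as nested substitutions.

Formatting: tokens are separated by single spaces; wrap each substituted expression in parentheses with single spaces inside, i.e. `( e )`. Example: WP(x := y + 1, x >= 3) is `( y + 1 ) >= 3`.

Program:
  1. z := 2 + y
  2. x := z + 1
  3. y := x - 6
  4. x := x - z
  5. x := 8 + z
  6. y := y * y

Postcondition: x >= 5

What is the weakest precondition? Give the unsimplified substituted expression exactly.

Answer: ( 8 + ( 2 + y ) ) >= 5

Derivation:
post: x >= 5
stmt 6: y := y * y  -- replace 0 occurrence(s) of y with (y * y)
  => x >= 5
stmt 5: x := 8 + z  -- replace 1 occurrence(s) of x with (8 + z)
  => ( 8 + z ) >= 5
stmt 4: x := x - z  -- replace 0 occurrence(s) of x with (x - z)
  => ( 8 + z ) >= 5
stmt 3: y := x - 6  -- replace 0 occurrence(s) of y with (x - 6)
  => ( 8 + z ) >= 5
stmt 2: x := z + 1  -- replace 0 occurrence(s) of x with (z + 1)
  => ( 8 + z ) >= 5
stmt 1: z := 2 + y  -- replace 1 occurrence(s) of z with (2 + y)
  => ( 8 + ( 2 + y ) ) >= 5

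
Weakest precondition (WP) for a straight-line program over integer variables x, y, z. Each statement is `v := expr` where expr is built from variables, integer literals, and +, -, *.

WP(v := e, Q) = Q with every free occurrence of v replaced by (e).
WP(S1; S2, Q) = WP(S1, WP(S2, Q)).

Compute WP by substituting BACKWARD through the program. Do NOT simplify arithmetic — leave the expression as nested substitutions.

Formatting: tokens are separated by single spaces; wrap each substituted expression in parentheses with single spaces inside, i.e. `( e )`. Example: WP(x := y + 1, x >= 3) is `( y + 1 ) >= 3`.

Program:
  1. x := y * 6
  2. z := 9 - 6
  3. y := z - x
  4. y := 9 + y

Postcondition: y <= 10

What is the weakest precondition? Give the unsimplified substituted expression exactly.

Answer: ( 9 + ( ( 9 - 6 ) - ( y * 6 ) ) ) <= 10

Derivation:
post: y <= 10
stmt 4: y := 9 + y  -- replace 1 occurrence(s) of y with (9 + y)
  => ( 9 + y ) <= 10
stmt 3: y := z - x  -- replace 1 occurrence(s) of y with (z - x)
  => ( 9 + ( z - x ) ) <= 10
stmt 2: z := 9 - 6  -- replace 1 occurrence(s) of z with (9 - 6)
  => ( 9 + ( ( 9 - 6 ) - x ) ) <= 10
stmt 1: x := y * 6  -- replace 1 occurrence(s) of x with (y * 6)
  => ( 9 + ( ( 9 - 6 ) - ( y * 6 ) ) ) <= 10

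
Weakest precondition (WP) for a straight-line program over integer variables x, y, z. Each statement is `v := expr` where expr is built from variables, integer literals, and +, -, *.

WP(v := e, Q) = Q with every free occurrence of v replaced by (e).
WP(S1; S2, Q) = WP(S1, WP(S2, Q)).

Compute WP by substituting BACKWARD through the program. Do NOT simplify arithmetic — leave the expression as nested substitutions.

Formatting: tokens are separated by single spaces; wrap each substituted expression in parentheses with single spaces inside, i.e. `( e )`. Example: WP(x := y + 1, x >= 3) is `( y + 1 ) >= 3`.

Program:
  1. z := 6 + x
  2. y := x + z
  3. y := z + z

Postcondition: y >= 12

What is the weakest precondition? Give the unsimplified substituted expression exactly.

post: y >= 12
stmt 3: y := z + z  -- replace 1 occurrence(s) of y with (z + z)
  => ( z + z ) >= 12
stmt 2: y := x + z  -- replace 0 occurrence(s) of y with (x + z)
  => ( z + z ) >= 12
stmt 1: z := 6 + x  -- replace 2 occurrence(s) of z with (6 + x)
  => ( ( 6 + x ) + ( 6 + x ) ) >= 12

Answer: ( ( 6 + x ) + ( 6 + x ) ) >= 12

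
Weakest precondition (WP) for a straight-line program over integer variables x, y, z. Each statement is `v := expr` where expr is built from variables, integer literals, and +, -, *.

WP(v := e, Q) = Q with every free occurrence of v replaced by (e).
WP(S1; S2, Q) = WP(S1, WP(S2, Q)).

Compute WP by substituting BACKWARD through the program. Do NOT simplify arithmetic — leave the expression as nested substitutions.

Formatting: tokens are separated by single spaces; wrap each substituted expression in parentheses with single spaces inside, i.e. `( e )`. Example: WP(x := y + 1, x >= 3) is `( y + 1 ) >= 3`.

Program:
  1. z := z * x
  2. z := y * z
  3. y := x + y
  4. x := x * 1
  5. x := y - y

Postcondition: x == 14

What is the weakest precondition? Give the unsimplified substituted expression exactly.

Answer: ( ( x + y ) - ( x + y ) ) == 14

Derivation:
post: x == 14
stmt 5: x := y - y  -- replace 1 occurrence(s) of x with (y - y)
  => ( y - y ) == 14
stmt 4: x := x * 1  -- replace 0 occurrence(s) of x with (x * 1)
  => ( y - y ) == 14
stmt 3: y := x + y  -- replace 2 occurrence(s) of y with (x + y)
  => ( ( x + y ) - ( x + y ) ) == 14
stmt 2: z := y * z  -- replace 0 occurrence(s) of z with (y * z)
  => ( ( x + y ) - ( x + y ) ) == 14
stmt 1: z := z * x  -- replace 0 occurrence(s) of z with (z * x)
  => ( ( x + y ) - ( x + y ) ) == 14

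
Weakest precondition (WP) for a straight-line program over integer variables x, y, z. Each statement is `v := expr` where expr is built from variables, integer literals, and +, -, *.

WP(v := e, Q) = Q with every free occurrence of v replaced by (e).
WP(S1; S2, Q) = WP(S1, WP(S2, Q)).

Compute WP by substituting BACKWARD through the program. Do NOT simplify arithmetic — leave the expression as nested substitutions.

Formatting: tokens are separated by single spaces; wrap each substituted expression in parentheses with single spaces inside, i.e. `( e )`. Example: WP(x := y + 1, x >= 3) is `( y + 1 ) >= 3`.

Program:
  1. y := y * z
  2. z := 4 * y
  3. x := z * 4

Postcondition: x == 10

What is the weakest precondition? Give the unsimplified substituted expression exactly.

post: x == 10
stmt 3: x := z * 4  -- replace 1 occurrence(s) of x with (z * 4)
  => ( z * 4 ) == 10
stmt 2: z := 4 * y  -- replace 1 occurrence(s) of z with (4 * y)
  => ( ( 4 * y ) * 4 ) == 10
stmt 1: y := y * z  -- replace 1 occurrence(s) of y with (y * z)
  => ( ( 4 * ( y * z ) ) * 4 ) == 10

Answer: ( ( 4 * ( y * z ) ) * 4 ) == 10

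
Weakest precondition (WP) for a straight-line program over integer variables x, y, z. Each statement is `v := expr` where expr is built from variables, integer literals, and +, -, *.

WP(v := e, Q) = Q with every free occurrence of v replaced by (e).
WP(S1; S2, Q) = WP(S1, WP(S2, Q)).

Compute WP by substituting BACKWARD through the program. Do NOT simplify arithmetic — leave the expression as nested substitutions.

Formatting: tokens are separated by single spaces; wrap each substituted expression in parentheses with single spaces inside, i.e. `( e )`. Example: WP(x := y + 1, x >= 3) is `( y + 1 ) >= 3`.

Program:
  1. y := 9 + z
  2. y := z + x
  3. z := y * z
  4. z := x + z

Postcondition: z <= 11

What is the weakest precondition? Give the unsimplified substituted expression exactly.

post: z <= 11
stmt 4: z := x + z  -- replace 1 occurrence(s) of z with (x + z)
  => ( x + z ) <= 11
stmt 3: z := y * z  -- replace 1 occurrence(s) of z with (y * z)
  => ( x + ( y * z ) ) <= 11
stmt 2: y := z + x  -- replace 1 occurrence(s) of y with (z + x)
  => ( x + ( ( z + x ) * z ) ) <= 11
stmt 1: y := 9 + z  -- replace 0 occurrence(s) of y with (9 + z)
  => ( x + ( ( z + x ) * z ) ) <= 11

Answer: ( x + ( ( z + x ) * z ) ) <= 11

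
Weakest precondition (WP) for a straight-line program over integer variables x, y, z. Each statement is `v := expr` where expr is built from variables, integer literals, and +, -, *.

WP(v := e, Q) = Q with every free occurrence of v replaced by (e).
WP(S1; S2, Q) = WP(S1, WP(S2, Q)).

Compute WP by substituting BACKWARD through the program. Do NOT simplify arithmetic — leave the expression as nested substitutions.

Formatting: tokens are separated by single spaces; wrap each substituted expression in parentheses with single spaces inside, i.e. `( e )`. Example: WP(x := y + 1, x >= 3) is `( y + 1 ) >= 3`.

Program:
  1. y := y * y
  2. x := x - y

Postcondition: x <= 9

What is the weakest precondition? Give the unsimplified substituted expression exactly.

post: x <= 9
stmt 2: x := x - y  -- replace 1 occurrence(s) of x with (x - y)
  => ( x - y ) <= 9
stmt 1: y := y * y  -- replace 1 occurrence(s) of y with (y * y)
  => ( x - ( y * y ) ) <= 9

Answer: ( x - ( y * y ) ) <= 9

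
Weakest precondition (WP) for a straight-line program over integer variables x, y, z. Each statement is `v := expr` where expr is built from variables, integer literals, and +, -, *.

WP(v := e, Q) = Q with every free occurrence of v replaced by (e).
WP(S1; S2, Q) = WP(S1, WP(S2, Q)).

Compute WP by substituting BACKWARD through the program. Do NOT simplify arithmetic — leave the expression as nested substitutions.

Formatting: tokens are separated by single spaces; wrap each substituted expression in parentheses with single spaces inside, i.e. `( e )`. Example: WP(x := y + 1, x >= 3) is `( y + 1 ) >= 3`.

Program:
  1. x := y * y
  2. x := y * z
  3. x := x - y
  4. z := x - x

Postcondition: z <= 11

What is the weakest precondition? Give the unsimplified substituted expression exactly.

Answer: ( ( ( y * z ) - y ) - ( ( y * z ) - y ) ) <= 11

Derivation:
post: z <= 11
stmt 4: z := x - x  -- replace 1 occurrence(s) of z with (x - x)
  => ( x - x ) <= 11
stmt 3: x := x - y  -- replace 2 occurrence(s) of x with (x - y)
  => ( ( x - y ) - ( x - y ) ) <= 11
stmt 2: x := y * z  -- replace 2 occurrence(s) of x with (y * z)
  => ( ( ( y * z ) - y ) - ( ( y * z ) - y ) ) <= 11
stmt 1: x := y * y  -- replace 0 occurrence(s) of x with (y * y)
  => ( ( ( y * z ) - y ) - ( ( y * z ) - y ) ) <= 11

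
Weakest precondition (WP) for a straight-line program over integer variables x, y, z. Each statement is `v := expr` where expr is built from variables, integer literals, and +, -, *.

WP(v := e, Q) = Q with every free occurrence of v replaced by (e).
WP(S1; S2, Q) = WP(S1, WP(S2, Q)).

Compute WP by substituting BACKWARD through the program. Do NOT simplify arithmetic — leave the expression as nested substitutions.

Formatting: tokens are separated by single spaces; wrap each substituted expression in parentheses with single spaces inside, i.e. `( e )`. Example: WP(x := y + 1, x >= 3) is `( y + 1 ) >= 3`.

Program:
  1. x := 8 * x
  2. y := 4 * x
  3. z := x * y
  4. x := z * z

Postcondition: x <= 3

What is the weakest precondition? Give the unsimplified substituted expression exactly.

post: x <= 3
stmt 4: x := z * z  -- replace 1 occurrence(s) of x with (z * z)
  => ( z * z ) <= 3
stmt 3: z := x * y  -- replace 2 occurrence(s) of z with (x * y)
  => ( ( x * y ) * ( x * y ) ) <= 3
stmt 2: y := 4 * x  -- replace 2 occurrence(s) of y with (4 * x)
  => ( ( x * ( 4 * x ) ) * ( x * ( 4 * x ) ) ) <= 3
stmt 1: x := 8 * x  -- replace 4 occurrence(s) of x with (8 * x)
  => ( ( ( 8 * x ) * ( 4 * ( 8 * x ) ) ) * ( ( 8 * x ) * ( 4 * ( 8 * x ) ) ) ) <= 3

Answer: ( ( ( 8 * x ) * ( 4 * ( 8 * x ) ) ) * ( ( 8 * x ) * ( 4 * ( 8 * x ) ) ) ) <= 3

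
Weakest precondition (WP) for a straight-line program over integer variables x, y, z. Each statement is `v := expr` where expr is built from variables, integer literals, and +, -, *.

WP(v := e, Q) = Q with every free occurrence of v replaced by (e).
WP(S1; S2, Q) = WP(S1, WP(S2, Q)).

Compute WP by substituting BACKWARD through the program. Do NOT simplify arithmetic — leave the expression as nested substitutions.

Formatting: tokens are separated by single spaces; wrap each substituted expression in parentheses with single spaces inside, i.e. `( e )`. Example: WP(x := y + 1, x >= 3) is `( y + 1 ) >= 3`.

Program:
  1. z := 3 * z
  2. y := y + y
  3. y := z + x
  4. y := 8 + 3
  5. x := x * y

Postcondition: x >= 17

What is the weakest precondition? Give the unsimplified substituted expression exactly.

post: x >= 17
stmt 5: x := x * y  -- replace 1 occurrence(s) of x with (x * y)
  => ( x * y ) >= 17
stmt 4: y := 8 + 3  -- replace 1 occurrence(s) of y with (8 + 3)
  => ( x * ( 8 + 3 ) ) >= 17
stmt 3: y := z + x  -- replace 0 occurrence(s) of y with (z + x)
  => ( x * ( 8 + 3 ) ) >= 17
stmt 2: y := y + y  -- replace 0 occurrence(s) of y with (y + y)
  => ( x * ( 8 + 3 ) ) >= 17
stmt 1: z := 3 * z  -- replace 0 occurrence(s) of z with (3 * z)
  => ( x * ( 8 + 3 ) ) >= 17

Answer: ( x * ( 8 + 3 ) ) >= 17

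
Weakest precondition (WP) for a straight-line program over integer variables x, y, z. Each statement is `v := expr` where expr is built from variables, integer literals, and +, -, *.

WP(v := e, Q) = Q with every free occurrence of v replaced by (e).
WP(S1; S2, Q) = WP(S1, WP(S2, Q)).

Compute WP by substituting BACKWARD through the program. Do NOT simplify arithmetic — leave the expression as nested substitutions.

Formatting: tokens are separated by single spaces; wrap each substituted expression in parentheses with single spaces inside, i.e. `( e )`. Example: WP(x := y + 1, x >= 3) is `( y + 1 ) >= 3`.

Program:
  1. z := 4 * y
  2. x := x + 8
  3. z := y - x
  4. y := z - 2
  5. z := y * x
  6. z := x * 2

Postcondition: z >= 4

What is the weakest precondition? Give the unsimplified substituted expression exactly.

post: z >= 4
stmt 6: z := x * 2  -- replace 1 occurrence(s) of z with (x * 2)
  => ( x * 2 ) >= 4
stmt 5: z := y * x  -- replace 0 occurrence(s) of z with (y * x)
  => ( x * 2 ) >= 4
stmt 4: y := z - 2  -- replace 0 occurrence(s) of y with (z - 2)
  => ( x * 2 ) >= 4
stmt 3: z := y - x  -- replace 0 occurrence(s) of z with (y - x)
  => ( x * 2 ) >= 4
stmt 2: x := x + 8  -- replace 1 occurrence(s) of x with (x + 8)
  => ( ( x + 8 ) * 2 ) >= 4
stmt 1: z := 4 * y  -- replace 0 occurrence(s) of z with (4 * y)
  => ( ( x + 8 ) * 2 ) >= 4

Answer: ( ( x + 8 ) * 2 ) >= 4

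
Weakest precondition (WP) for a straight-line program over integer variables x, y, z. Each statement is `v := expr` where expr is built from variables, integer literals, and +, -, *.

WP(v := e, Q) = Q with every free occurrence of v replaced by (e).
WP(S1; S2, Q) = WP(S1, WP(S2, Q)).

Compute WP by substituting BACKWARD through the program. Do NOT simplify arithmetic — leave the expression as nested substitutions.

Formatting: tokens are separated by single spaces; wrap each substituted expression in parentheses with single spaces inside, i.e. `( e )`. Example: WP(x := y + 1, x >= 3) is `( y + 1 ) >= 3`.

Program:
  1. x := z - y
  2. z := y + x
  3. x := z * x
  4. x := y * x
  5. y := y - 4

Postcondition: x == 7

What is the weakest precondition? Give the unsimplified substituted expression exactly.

post: x == 7
stmt 5: y := y - 4  -- replace 0 occurrence(s) of y with (y - 4)
  => x == 7
stmt 4: x := y * x  -- replace 1 occurrence(s) of x with (y * x)
  => ( y * x ) == 7
stmt 3: x := z * x  -- replace 1 occurrence(s) of x with (z * x)
  => ( y * ( z * x ) ) == 7
stmt 2: z := y + x  -- replace 1 occurrence(s) of z with (y + x)
  => ( y * ( ( y + x ) * x ) ) == 7
stmt 1: x := z - y  -- replace 2 occurrence(s) of x with (z - y)
  => ( y * ( ( y + ( z - y ) ) * ( z - y ) ) ) == 7

Answer: ( y * ( ( y + ( z - y ) ) * ( z - y ) ) ) == 7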